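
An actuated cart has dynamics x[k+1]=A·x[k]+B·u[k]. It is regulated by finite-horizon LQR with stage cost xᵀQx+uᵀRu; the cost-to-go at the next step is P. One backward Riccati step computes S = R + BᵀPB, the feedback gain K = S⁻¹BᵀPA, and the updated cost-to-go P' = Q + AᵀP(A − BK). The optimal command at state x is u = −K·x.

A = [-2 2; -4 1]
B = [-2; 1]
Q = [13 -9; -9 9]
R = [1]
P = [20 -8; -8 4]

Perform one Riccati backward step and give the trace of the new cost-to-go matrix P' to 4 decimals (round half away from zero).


BᵀP = [-48.0000 20.0000]
S = R + BᵀPB = [1] + [116.0000] = [117.0000]
BᵀPA = [16.0000 -76.0000]
K = S⁻¹·BᵀPA = [0.1368 -0.6496]
A−BK = [-1.7265 0.7009; -4.1368 1.6496]
AᵀP(A−BK) = [13.8120 -5.6068; -5.6068 2.6325]
P' = Q + AᵀP(A−BK) = [26.8120 -14.6068; -14.6068 11.6325]
tr(P') = 38.4444

38.4444


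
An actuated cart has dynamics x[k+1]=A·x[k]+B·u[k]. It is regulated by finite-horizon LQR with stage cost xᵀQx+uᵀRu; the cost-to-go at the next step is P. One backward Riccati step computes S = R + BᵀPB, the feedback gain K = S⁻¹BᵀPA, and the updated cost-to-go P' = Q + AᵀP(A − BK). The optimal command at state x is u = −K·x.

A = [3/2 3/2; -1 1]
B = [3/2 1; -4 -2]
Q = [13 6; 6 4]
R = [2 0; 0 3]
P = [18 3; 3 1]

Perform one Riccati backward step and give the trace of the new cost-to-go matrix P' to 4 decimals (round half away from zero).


BᵀP = [15.0000 0.5000; 12.0000 1.0000]
S = R + BᵀPB = [2 0; 0 3] + [20.5000 14.0000; 14.0000 10.0000] = [22.5000 14.0000; 14.0000 13.0000]
BᵀPA = [22.0000 23.0000; 17.0000 19.0000]
K = S⁻¹·BᵀPA = [0.4974 0.3420; 0.7720 1.0933]
A−BK = [-0.0181 -0.1062; 2.5337 4.5544]
AᵀP(A−BK) = [8.4326 13.3912; 13.3912 21.8627]
P' = Q + AᵀP(A−BK) = [21.4326 19.3912; 19.3912 25.8627]
tr(P') = 47.2953

47.2953


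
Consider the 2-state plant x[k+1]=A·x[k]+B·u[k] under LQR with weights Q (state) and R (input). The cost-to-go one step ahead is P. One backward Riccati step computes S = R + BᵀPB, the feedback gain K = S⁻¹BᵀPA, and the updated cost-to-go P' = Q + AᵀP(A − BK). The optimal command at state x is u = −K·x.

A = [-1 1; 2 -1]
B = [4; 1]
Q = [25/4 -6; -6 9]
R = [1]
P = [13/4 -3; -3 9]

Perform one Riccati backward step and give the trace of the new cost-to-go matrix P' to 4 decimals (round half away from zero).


BᵀP = [10.0000 -3.0000]
S = R + BᵀPB = [1] + [37.0000] = [38.0000]
BᵀPA = [-16.0000 13.0000]
K = S⁻¹·BᵀPA = [-0.4211 0.3421]
A−BK = [0.6842 -0.3684; 2.4211 -1.3421]
AᵀP(A−BK) = [44.5132 -24.7763; -24.7763 13.8026]
P' = Q + AᵀP(A−BK) = [50.7632 -30.7763; -30.7763 22.8026]
tr(P') = 73.5658

73.5658


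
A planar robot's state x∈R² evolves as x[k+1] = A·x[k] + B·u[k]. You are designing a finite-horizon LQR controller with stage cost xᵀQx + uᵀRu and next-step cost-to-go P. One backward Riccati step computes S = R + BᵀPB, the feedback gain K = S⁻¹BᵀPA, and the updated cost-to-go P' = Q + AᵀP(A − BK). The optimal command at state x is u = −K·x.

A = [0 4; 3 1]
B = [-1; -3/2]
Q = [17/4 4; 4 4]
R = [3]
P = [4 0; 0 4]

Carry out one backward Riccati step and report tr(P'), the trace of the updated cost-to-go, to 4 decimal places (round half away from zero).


61.7500

BᵀP = [-4.0000 -6.0000]
S = R + BᵀPB = [3] + [13.0000] = [16.0000]
BᵀPA = [-18.0000 -22.0000]
K = S⁻¹·BᵀPA = [-1.1250 -1.3750]
A−BK = [-1.1250 2.6250; 1.3125 -1.0625]
AᵀP(A−BK) = [15.7500 -12.7500; -12.7500 37.7500]
P' = Q + AᵀP(A−BK) = [20.0000 -8.7500; -8.7500 41.7500]
tr(P') = 61.7500


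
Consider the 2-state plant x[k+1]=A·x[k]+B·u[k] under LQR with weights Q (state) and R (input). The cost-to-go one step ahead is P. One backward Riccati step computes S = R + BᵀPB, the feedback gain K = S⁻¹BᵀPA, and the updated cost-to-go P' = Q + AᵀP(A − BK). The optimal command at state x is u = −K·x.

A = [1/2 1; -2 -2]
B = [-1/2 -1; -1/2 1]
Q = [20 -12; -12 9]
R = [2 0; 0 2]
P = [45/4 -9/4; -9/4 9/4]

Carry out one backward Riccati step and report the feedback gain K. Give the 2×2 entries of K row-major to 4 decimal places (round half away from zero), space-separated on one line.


BᵀP = [-4.5000 0.0000; -13.5000 4.5000]
S = R + BᵀPB = [2 0; 0 2] + [2.2500 4.5000; 4.5000 18.0000] = [4.2500 4.5000; 4.5000 20.0000]
BᵀPA = [-2.2500 -4.5000; -15.7500 -22.5000]
K = S⁻¹·BᵀPA = [0.3996 0.1737; -0.8774 -1.1641]
A−BK = [-0.1776 -0.0772; -0.9228 -0.7490]
AᵀP(A−BK) = [3.3924 3.4315; 3.4315 3.8398]
P' = Q + AᵀP(A−BK) = [23.3924 -8.5685; -8.5685 12.8398]
tr(P') = 36.2321

0.3996 0.1737 -0.8774 -1.1641


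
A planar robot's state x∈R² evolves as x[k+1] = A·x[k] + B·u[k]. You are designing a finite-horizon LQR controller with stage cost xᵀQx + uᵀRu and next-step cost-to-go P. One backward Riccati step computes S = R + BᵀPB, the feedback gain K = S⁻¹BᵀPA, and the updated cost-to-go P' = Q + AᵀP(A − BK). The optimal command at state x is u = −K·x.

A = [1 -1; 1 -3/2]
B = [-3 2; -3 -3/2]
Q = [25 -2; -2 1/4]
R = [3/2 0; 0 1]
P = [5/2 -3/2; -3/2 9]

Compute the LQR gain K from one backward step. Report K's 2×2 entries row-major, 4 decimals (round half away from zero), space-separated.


-0.3248 0.4193 -0.0059 0.1457

BᵀP = [-3.0000 -22.5000; 7.2500 -16.5000]
S = R + BᵀPB = [3/2 0; 0 1] + [76.5000 27.7500; 27.7500 39.2500] = [78.0000 27.7500; 27.7500 40.2500]
BᵀPA = [-25.5000 36.7500; -9.2500 17.5000]
K = S⁻¹·BᵀPA = [-0.3248 0.4193; -0.0059 0.1457]
A−BK = [0.0372 -0.0334; 0.0167 -0.0235]
AᵀP(A−BK) = [0.1624 -0.2097; -0.2097 0.2904]
P' = Q + AᵀP(A−BK) = [25.1624 -2.2097; -2.2097 0.5404]
tr(P') = 25.7028


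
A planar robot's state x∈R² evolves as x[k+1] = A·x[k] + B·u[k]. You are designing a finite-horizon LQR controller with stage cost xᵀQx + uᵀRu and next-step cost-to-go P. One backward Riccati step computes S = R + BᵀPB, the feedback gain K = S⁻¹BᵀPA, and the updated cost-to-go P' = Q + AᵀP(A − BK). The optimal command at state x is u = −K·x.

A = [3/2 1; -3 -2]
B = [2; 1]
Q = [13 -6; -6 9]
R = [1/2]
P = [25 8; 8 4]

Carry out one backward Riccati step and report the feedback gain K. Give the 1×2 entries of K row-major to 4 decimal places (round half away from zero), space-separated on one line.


BᵀP = [58.0000 20.0000]
S = R + BᵀPB = [1/2] + [136.0000] = [136.5000]
BᵀPA = [27.0000 18.0000]
K = S⁻¹·BᵀPA = [0.1978 0.1319]
A−BK = [1.1044 0.7363; -3.1978 -2.1319]
AᵀP(A−BK) = [14.9093 9.9396; 9.9396 6.6264]
P' = Q + AᵀP(A−BK) = [27.9093 3.9396; 3.9396 15.6264]
tr(P') = 43.5357

0.1978 0.1319


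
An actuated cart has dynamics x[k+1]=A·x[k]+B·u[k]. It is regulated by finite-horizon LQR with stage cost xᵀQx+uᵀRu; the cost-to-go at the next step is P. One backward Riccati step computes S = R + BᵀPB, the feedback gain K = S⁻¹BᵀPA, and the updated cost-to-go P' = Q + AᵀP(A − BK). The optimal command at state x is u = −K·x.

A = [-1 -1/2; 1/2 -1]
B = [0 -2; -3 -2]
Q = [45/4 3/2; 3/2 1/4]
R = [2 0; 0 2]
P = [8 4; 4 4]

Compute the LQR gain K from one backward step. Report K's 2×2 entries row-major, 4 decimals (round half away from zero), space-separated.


BᵀP = [-12.0000 -12.0000; -24.0000 -16.0000]
S = R + BᵀPB = [2 0; 0 2] + [36.0000 48.0000; 48.0000 80.0000] = [38.0000 48.0000; 48.0000 82.0000]
BᵀPA = [6.0000 18.0000; 16.0000 28.0000]
K = S⁻¹·BᵀPA = [-0.3399 0.1626; 0.3941 0.2463]
A−BK = [-0.2118 -0.0074; 0.2685 -0.0197]
AᵀP(A−BK) = [0.7340 0.0837; 0.0837 0.1773]
P' = Q + AᵀP(A−BK) = [11.9840 1.5837; 1.5837 0.4273]
tr(P') = 12.4113

-0.3399 0.1626 0.3941 0.2463


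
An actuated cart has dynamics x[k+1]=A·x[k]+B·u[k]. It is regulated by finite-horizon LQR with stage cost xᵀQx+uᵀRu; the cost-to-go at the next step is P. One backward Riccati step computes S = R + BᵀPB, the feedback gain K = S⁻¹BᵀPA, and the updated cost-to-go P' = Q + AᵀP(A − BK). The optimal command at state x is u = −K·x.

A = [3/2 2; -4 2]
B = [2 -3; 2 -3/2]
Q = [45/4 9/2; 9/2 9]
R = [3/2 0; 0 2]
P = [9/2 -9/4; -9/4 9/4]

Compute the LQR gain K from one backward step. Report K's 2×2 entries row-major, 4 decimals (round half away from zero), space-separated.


-1.9413 0.6081 -2.0099 -0.1937

BᵀP = [4.5000 0.0000; -10.1250 3.3750]
S = R + BᵀPB = [3/2 0; 0 2] + [9.0000 -13.5000; -13.5000 25.3125] = [10.5000 -13.5000; -13.5000 27.3125]
BᵀPA = [6.7500 9.0000; -28.6875 -13.5000]
K = S⁻¹·BᵀPA = [-1.9413 0.6081; -2.0099 -0.1937]
A−BK = [-0.6471 0.2027; -3.1323 0.4933]
AᵀP(A−BK) = [28.5705 -2.9119; -2.9119 0.9121]
P' = Q + AᵀP(A−BK) = [39.8205 1.5881; 1.5881 9.9121]
tr(P') = 49.7326


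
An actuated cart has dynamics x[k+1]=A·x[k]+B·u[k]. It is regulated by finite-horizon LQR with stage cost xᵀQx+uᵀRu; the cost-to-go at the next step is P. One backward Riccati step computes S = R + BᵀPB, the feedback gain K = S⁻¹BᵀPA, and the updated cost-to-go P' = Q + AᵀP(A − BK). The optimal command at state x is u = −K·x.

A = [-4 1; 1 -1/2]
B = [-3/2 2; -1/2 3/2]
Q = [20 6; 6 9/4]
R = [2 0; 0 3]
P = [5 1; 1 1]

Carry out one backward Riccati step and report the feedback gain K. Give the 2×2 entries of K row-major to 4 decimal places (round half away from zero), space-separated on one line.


1.2065 -0.3109 -0.6265 0.1230

BᵀP = [-8.0000 -2.0000; 11.5000 3.5000]
S = R + BᵀPB = [2 0; 0 3] + [13.0000 -19.0000; -19.0000 28.2500] = [15.0000 -19.0000; -19.0000 31.2500]
BᵀPA = [30.0000 -7.0000; -42.5000 9.7500]
K = S⁻¹·BᵀPA = [1.2065 -0.3109; -0.6265 0.1230]
A−BK = [-0.9374 0.2877; 2.5429 -0.8399]
AᵀP(A−BK) = [10.1810 -2.9466; -2.9466 0.8747]
P' = Q + AᵀP(A−BK) = [30.1810 3.0534; 3.0534 3.1247]
tr(P') = 33.3057


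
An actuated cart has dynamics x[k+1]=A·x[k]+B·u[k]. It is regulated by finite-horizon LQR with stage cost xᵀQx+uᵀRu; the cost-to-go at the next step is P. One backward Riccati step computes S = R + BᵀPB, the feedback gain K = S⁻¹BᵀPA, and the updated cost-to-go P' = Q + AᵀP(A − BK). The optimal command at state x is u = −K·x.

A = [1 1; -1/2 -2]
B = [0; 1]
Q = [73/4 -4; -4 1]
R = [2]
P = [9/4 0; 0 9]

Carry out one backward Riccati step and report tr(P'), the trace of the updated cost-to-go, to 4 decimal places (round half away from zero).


30.7045

BᵀP = [0.0000 9.0000]
S = R + BᵀPB = [2] + [9.0000] = [11.0000]
BᵀPA = [-4.5000 -18.0000]
K = S⁻¹·BᵀPA = [-0.4091 -1.6364]
A−BK = [1.0000 1.0000; -0.0909 -0.3636]
AᵀP(A−BK) = [2.6591 3.8864; 3.8864 8.7955]
P' = Q + AᵀP(A−BK) = [20.9091 -0.1136; -0.1136 9.7955]
tr(P') = 30.7045


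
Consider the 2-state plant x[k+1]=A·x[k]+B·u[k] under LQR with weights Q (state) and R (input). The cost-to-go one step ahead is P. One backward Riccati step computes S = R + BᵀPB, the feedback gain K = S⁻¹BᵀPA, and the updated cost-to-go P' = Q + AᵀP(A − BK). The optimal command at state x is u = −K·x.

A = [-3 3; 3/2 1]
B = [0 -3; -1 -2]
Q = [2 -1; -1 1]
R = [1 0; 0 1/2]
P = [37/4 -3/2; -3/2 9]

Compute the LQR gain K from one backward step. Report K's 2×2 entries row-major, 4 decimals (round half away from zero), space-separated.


BᵀP = [1.5000 -9.0000; -24.7500 -13.5000]
S = R + BᵀPB = [1 0; 0 1/2] + [9.0000 13.5000; 13.5000 101.2500] = [10.0000 13.5000; 13.5000 101.7500]
BᵀPA = [-18.0000 -4.5000; 54.0000 -87.7500]
K = S⁻¹·BᵀPA = [-3.0655 0.8701; 0.9374 -0.9779]
A−BK = [-0.1877 0.0664; 0.3093 -0.0856]
AᵀP(A−BK) = [11.1981 -3.5343; -3.5343 1.3590]
P' = Q + AᵀP(A−BK) = [13.1981 -4.5343; -4.5343 2.3590]
tr(P') = 15.5572

-3.0655 0.8701 0.9374 -0.9779


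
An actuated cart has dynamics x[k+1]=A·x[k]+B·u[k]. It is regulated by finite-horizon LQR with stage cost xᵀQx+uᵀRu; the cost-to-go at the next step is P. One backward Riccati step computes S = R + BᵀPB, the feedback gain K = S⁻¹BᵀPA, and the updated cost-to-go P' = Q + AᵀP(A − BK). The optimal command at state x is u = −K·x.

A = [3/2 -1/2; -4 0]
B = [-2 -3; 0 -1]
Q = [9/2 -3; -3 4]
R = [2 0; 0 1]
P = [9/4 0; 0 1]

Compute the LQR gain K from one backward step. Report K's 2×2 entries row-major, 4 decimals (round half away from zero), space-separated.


BᵀP = [-4.5000 0.0000; -6.7500 -1.0000]
S = R + BᵀPB = [2 0; 0 1] + [9.0000 13.5000; 13.5000 21.2500] = [11.0000 13.5000; 13.5000 22.2500]
BᵀPA = [-6.7500 2.2500; -6.1250 3.3750]
K = S⁻¹·BᵀPA = [-1.0800 0.0720; 0.3800 0.1080]
A−BK = [0.4800 -0.0320; -3.6200 0.1080]
AᵀP(A−BK) = [16.1000 -0.5400; -0.5400 0.0360]
P' = Q + AᵀP(A−BK) = [20.6000 -3.5400; -3.5400 4.0360]
tr(P') = 24.6360

-1.0800 0.0720 0.3800 0.1080


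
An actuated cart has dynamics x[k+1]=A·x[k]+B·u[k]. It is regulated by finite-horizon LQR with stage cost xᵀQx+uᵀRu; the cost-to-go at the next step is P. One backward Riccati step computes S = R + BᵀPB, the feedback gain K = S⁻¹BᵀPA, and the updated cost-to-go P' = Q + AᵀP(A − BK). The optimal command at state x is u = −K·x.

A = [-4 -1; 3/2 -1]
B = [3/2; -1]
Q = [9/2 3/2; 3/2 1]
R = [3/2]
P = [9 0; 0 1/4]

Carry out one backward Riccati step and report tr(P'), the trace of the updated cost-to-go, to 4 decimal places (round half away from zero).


BᵀP = [13.5000 -0.2500]
S = R + BᵀPB = [3/2] + [20.5000] = [22.0000]
BᵀPA = [-54.3750 -13.2500]
K = S⁻¹·BᵀPA = [-2.4716 -0.6023]
A−BK = [-0.2926 -0.0966; -0.9716 -1.6023]
AᵀP(A−BK) = [10.1697 2.8764; 2.8764 1.2699]
P' = Q + AᵀP(A−BK) = [14.6697 4.3764; 4.3764 2.2699]
tr(P') = 16.9396

16.9396


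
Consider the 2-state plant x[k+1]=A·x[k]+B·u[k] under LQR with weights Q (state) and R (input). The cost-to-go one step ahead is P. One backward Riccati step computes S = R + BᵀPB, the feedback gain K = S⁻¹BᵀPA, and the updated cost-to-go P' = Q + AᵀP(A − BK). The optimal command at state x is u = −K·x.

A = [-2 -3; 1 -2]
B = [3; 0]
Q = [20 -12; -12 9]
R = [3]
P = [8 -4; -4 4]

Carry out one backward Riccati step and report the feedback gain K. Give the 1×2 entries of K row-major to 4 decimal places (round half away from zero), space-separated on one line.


-0.8000 -0.6400

BᵀP = [24.0000 -12.0000]
S = R + BᵀPB = [3] + [72.0000] = [75.0000]
BᵀPA = [-60.0000 -48.0000]
K = S⁻¹·BᵀPA = [-0.8000 -0.6400]
A−BK = [0.4000 -1.0800; 1.0000 -2.0000]
AᵀP(A−BK) = [4.0000 -2.4000; -2.4000 9.2800]
P' = Q + AᵀP(A−BK) = [24.0000 -14.4000; -14.4000 18.2800]
tr(P') = 42.2800


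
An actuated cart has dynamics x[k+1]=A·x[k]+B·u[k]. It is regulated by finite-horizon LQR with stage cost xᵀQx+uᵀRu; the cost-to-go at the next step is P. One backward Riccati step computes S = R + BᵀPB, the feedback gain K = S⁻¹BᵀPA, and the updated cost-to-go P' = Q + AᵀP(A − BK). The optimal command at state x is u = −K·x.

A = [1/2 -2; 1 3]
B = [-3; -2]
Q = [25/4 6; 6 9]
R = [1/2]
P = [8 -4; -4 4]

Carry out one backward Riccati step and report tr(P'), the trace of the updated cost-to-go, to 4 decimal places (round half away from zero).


85.0525

BᵀP = [-16.0000 4.0000]
S = R + BᵀPB = [1/2] + [40.0000] = [40.5000]
BᵀPA = [-4.0000 44.0000]
K = S⁻¹·BᵀPA = [-0.0988 1.0864]
A−BK = [0.2037 1.2593; 0.8025 5.1728]
AᵀP(A−BK) = [1.6049 10.3457; 10.3457 68.1975]
P' = Q + AᵀP(A−BK) = [7.8549 16.3457; 16.3457 77.1975]
tr(P') = 85.0525


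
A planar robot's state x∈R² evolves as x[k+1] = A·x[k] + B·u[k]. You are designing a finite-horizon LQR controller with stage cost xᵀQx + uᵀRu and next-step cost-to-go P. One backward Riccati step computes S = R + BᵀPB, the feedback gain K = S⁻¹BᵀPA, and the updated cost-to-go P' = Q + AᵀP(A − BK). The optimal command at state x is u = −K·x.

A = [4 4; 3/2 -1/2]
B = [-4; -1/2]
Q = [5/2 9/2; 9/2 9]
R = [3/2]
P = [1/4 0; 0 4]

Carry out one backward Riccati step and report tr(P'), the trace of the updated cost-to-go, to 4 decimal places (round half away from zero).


BᵀP = [-1.0000 -2.0000]
S = R + BᵀPB = [3/2] + [5.0000] = [6.5000]
BᵀPA = [-7.0000 -3.0000]
K = S⁻¹·BᵀPA = [-1.0769 -0.4615]
A−BK = [-0.3077 2.1538; 0.9615 -0.7308]
AᵀP(A−BK) = [5.4615 -2.2308; -2.2308 3.6154]
P' = Q + AᵀP(A−BK) = [7.9615 2.2692; 2.2692 12.6154]
tr(P') = 20.5769

20.5769


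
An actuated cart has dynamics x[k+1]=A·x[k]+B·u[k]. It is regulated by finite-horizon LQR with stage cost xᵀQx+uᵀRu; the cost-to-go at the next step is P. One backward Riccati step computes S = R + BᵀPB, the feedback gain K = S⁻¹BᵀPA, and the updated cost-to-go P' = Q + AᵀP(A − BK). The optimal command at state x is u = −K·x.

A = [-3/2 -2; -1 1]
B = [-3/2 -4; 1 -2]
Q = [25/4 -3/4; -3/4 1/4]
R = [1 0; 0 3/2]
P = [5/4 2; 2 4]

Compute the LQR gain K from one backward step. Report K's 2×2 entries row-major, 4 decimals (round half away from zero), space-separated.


-0.0733 0.4772 0.4218 0.0459

BᵀP = [0.1250 1.0000; -9.0000 -16.0000]
S = R + BᵀPB = [1 0; 0 3/2] + [0.8125 -2.5000; -2.5000 68.0000] = [1.8125 -2.5000; -2.5000 69.5000]
BᵀPA = [-1.1875 0.7500; 29.5000 2.0000]
K = S⁻¹·BᵀPA = [-0.0733 0.4772; 0.4218 0.0459]
A−BK = [0.0773 -1.1005; -0.0830 0.6147]
AᵀP(A−BK) = [0.2816 -0.0386; -0.0386 0.5502]
P' = Q + AᵀP(A−BK) = [6.5316 -0.7886; -0.7886 0.8002]
tr(P') = 7.3319


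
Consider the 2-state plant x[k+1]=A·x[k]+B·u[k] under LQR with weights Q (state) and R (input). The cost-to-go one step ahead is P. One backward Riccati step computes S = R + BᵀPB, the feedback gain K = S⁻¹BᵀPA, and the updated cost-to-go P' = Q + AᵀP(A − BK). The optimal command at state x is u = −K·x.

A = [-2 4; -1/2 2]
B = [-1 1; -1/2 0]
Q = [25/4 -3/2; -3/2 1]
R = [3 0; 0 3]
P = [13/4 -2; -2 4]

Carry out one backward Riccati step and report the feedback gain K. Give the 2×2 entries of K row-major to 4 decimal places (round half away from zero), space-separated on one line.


0.5676 -1.2973 -0.6757 0.9730

BᵀP = [-2.2500 0.0000; 3.2500 -2.0000]
S = R + BᵀPB = [3 0; 0 3] + [2.2500 -2.2500; -2.2500 3.2500] = [5.2500 -2.2500; -2.2500 6.2500]
BᵀPA = [4.5000 -9.0000; -5.5000 9.0000]
K = S⁻¹·BᵀPA = [0.5676 -1.2973; -0.6757 0.9730]
A−BK = [-0.7568 1.7297; -0.2162 1.3514]
AᵀP(A−BK) = [3.7297 -6.8108; -6.8108 15.5676]
P' = Q + AᵀP(A−BK) = [9.9797 -8.3108; -8.3108 16.5676]
tr(P') = 26.5473


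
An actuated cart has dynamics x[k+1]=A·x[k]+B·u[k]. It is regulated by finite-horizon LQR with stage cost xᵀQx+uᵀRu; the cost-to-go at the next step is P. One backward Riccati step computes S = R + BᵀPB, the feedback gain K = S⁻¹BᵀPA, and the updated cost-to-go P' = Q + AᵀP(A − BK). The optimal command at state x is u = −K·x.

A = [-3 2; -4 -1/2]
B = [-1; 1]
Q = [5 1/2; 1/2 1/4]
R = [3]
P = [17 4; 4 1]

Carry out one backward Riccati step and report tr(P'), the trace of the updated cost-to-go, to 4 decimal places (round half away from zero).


BᵀP = [-13.0000 -3.0000]
S = R + BᵀPB = [3] + [10.0000] = [13.0000]
BᵀPA = [51.0000 -24.5000]
K = S⁻¹·BᵀPA = [3.9231 -1.8846]
A−BK = [0.9231 0.1154; -7.9231 1.3846]
AᵀP(A−BK) = [64.9231 -29.8846; -29.8846 14.0769]
P' = Q + AᵀP(A−BK) = [69.9231 -29.3846; -29.3846 14.3269]
tr(P') = 84.2500

84.2500


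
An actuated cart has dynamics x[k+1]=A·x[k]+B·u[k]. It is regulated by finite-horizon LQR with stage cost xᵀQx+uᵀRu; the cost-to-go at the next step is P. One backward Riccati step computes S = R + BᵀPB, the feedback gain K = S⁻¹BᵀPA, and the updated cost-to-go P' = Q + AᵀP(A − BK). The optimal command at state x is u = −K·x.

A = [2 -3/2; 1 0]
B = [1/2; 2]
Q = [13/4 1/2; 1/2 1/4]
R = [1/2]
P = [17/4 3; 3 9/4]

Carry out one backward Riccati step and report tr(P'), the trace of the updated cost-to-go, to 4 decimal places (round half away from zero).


BᵀP = [8.1250 6.0000]
S = R + BᵀPB = [1/2] + [16.0625] = [16.5625]
BᵀPA = [22.2500 -12.1875]
K = S⁻¹·BᵀPA = [1.3434 -0.7358]
A−BK = [1.3283 -1.1321; -1.6868 1.4717]
AᵀP(A−BK) = [1.3594 -0.8774; -0.8774 0.5943]
P' = Q + AᵀP(A−BK) = [4.6094 -0.3774; -0.3774 0.8443]
tr(P') = 5.4538

5.4538


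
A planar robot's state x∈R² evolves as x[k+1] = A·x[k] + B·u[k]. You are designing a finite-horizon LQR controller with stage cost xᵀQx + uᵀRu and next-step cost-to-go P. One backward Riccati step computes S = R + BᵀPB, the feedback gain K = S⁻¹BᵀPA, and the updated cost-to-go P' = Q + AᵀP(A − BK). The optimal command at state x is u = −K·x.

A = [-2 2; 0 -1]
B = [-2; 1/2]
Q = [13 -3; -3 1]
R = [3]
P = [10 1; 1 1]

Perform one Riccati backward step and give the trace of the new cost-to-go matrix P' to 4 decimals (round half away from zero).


BᵀP = [-19.5000 -1.5000]
S = R + BᵀPB = [3] + [38.2500] = [41.2500]
BᵀPA = [39.0000 -37.5000]
K = S⁻¹·BᵀPA = [0.9455 -0.9091]
A−BK = [-0.1091 0.1818; -0.4727 -0.5455]
AᵀP(A−BK) = [3.1273 -2.5455; -2.5455 2.9091]
P' = Q + AᵀP(A−BK) = [16.1273 -5.5455; -5.5455 3.9091]
tr(P') = 20.0364

20.0364


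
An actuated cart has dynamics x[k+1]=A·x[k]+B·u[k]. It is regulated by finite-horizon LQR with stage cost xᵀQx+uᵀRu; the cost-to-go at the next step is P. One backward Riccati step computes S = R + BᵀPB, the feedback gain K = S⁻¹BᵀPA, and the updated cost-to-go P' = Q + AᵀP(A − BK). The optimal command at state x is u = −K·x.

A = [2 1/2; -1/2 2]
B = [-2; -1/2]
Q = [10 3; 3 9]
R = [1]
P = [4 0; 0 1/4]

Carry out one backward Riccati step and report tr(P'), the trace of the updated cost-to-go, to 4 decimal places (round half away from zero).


BᵀP = [-8.0000 -0.1250]
S = R + BᵀPB = [1] + [16.0625] = [17.0625]
BᵀPA = [-15.9375 -4.2500]
K = S⁻¹·BᵀPA = [-0.9341 -0.2491]
A−BK = [0.1319 0.0018; -0.9670 1.8755]
AᵀP(A−BK) = [1.1758 -0.2198; -0.2198 0.9414]
P' = Q + AᵀP(A−BK) = [11.1758 2.7802; 2.7802 9.9414]
tr(P') = 21.1172

21.1172


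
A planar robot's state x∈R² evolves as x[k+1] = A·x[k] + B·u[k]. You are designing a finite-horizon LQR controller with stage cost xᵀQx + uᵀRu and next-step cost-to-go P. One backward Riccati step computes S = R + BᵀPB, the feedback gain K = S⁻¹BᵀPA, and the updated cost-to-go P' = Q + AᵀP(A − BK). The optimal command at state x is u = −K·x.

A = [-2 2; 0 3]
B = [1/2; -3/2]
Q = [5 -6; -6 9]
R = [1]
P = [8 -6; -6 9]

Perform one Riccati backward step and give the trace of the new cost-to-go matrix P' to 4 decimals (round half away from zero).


48.9147

BᵀP = [13.0000 -16.5000]
S = R + BᵀPB = [1] + [31.2500] = [32.2500]
BᵀPA = [-26.0000 -23.5000]
K = S⁻¹·BᵀPA = [-0.8062 -0.7287]
A−BK = [-1.5969 2.3643; -1.2093 1.9070]
AᵀP(A−BK) = [11.0388 -14.9457; -14.9457 23.8760]
P' = Q + AᵀP(A−BK) = [16.0388 -20.9457; -20.9457 32.8760]
tr(P') = 48.9147


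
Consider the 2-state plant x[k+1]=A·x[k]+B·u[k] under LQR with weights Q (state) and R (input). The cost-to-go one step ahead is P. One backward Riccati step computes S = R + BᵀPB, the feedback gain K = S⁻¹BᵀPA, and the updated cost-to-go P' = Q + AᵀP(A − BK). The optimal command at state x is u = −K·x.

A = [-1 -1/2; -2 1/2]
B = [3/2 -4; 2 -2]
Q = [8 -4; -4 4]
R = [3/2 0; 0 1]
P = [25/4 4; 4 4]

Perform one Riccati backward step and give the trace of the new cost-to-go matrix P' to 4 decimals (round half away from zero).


13.2756

BᵀP = [17.3750 14.0000; -33.0000 -24.0000]
S = R + BᵀPB = [3/2 0; 0 1] + [54.0625 -97.5000; -97.5000 180.0000] = [55.5625 -97.5000; -97.5000 181.0000]
BᵀPA = [-45.3750 -1.6875; 81.0000 4.5000]
K = S⁻¹·BᵀPA = [-0.5728 0.2421; 0.1389 0.1553]
A−BK = [0.4150 -0.2420; -0.5765 0.3263]
AᵀP(A−BK) = [1.0033 -0.4669; -0.4669 0.2723]
P' = Q + AᵀP(A−BK) = [9.0033 -4.4669; -4.4669 4.2723]
tr(P') = 13.2756


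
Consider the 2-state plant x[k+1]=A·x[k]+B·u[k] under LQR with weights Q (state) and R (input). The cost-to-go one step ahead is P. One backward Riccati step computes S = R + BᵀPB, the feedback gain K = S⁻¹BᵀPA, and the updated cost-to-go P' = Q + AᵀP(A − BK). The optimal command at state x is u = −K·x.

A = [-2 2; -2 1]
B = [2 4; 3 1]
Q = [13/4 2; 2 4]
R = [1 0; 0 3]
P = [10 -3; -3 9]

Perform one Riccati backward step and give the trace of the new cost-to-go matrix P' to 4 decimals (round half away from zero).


BᵀP = [11.0000 21.0000; 37.0000 -3.0000]
S = R + BᵀPB = [1 0; 0 3] + [85.0000 65.0000; 65.0000 145.0000] = [86.0000 65.0000; 65.0000 148.0000]
BᵀPA = [-64.0000 43.0000; -68.0000 71.0000]
K = S⁻¹·BᵀPA = [-0.5941 0.2057; -0.1985 0.3894]
A−BK = [-0.0176 0.0310; -0.0191 -0.0065]
AᵀP(A−BK) = [0.4756 -0.3571; -0.3571 0.5084]
P' = Q + AᵀP(A−BK) = [3.7256 1.6429; 1.6429 4.5084]
tr(P') = 8.2340

8.2340


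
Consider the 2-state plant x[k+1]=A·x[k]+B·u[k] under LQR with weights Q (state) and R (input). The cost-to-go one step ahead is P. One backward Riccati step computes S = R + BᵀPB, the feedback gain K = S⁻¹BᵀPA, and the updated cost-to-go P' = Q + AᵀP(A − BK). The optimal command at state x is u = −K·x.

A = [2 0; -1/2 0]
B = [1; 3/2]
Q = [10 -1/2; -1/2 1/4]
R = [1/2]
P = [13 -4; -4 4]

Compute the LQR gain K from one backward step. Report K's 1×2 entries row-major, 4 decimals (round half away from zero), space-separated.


1.2381 0.0000

BᵀP = [7.0000 2.0000]
S = R + BᵀPB = [1/2] + [10.0000] = [10.5000]
BᵀPA = [13.0000 0.0000]
K = S⁻¹·BᵀPA = [1.2381 0.0000]
A−BK = [0.7619 0.0000; -2.3571 0.0000]
AᵀP(A−BK) = [44.9048 0.0000; 0.0000 0.0000]
P' = Q + AᵀP(A−BK) = [54.9048 -0.5000; -0.5000 0.2500]
tr(P') = 55.1548


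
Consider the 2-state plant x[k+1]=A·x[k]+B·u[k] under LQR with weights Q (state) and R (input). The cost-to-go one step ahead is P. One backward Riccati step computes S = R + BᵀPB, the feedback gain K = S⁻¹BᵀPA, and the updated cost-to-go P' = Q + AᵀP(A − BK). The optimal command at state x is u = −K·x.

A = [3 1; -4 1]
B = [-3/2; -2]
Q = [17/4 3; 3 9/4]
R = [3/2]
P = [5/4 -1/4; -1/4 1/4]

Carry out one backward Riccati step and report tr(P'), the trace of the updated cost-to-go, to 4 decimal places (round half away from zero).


24.7131

BᵀP = [-1.3750 -0.1250]
S = R + BᵀPB = [3/2] + [2.3125] = [3.8125]
BᵀPA = [-3.6250 -1.5000]
K = S⁻¹·BᵀPA = [-0.9508 -0.3934]
A−BK = [1.5738 0.4098; -5.9016 0.2131]
AᵀP(A−BK) = [17.8033 1.5738; 1.5738 0.4098]
P' = Q + AᵀP(A−BK) = [22.0533 4.5738; 4.5738 2.6598]
tr(P') = 24.7131


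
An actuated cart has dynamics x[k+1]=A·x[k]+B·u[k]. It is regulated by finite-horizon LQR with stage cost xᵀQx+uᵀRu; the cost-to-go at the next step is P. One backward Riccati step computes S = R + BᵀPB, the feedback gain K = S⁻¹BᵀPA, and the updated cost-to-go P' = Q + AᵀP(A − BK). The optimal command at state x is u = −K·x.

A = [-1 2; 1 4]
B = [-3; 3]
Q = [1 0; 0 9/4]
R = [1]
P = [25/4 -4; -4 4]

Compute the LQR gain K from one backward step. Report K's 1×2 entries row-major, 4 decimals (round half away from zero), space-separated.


BᵀP = [-30.7500 24.0000]
S = R + BᵀPB = [1] + [164.2500] = [165.2500]
BᵀPA = [54.7500 34.5000]
K = S⁻¹·BᵀPA = [0.3313 0.2088]
A−BK = [-0.0061 2.6263; 0.0061 3.3737]
AᵀP(A−BK) = [0.1104 0.0696; 0.0696 17.7973]
P' = Q + AᵀP(A−BK) = [1.1104 0.0696; 0.0696 20.0473]
tr(P') = 21.1577

0.3313 0.2088


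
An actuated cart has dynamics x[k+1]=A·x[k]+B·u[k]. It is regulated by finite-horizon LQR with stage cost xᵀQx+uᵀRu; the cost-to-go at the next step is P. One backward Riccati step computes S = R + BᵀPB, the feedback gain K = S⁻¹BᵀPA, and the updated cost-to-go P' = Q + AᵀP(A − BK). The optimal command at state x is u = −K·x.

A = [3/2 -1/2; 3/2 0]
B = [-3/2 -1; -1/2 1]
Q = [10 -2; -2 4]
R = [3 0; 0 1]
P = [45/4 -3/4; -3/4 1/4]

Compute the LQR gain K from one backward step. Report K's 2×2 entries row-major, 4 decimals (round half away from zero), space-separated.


BᵀP = [-16.5000 1.0000; -12.0000 1.0000]
S = R + BᵀPB = [3 0; 0 1] + [24.2500 17.5000; 17.5000 13.0000] = [27.2500 17.5000; 17.5000 14.0000]
BᵀPA = [-23.2500 8.2500; -16.5000 6.0000]
K = S⁻¹·BᵀPA = [-0.4884 0.1395; -0.5681 0.2542]
A−BK = [0.1993 -0.0365; 1.8239 -0.1844]
AᵀP(A−BK) = [1.7716 -0.4373; -0.4373 0.1364]
P' = Q + AᵀP(A−BK) = [11.7716 -2.4373; -2.4373 4.1364]
tr(P') = 15.9080

-0.4884 0.1395 -0.5681 0.2542


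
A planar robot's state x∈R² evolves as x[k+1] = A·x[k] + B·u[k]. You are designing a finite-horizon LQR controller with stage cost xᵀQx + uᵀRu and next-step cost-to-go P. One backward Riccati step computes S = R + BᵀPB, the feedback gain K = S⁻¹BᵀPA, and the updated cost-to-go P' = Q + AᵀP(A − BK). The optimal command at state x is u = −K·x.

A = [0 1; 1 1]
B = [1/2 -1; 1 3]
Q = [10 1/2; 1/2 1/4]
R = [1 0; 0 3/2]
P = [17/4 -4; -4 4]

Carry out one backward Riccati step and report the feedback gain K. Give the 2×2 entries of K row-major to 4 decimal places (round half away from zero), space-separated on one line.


0.0747 0.1384 0.2344 -0.0204

BᵀP = [-1.8750 2.0000; -16.2500 16.0000]
S = R + BᵀPB = [1 0; 0 3/2] + [1.0625 7.8750; 7.8750 64.2500] = [2.0625 7.8750; 7.8750 65.7500]
BᵀPA = [2.0000 0.1250; 16.0000 -0.2500]
K = S⁻¹·BᵀPA = [0.0747 0.1384; 0.2344 -0.0204]
A−BK = [0.1970 0.9104; 0.2221 0.9227]
AᵀP(A−BK) = [0.1002 0.0493; 0.0493 0.2276]
P' = Q + AᵀP(A−BK) = [10.1002 0.5493; 0.5493 0.4776]
tr(P') = 10.5778


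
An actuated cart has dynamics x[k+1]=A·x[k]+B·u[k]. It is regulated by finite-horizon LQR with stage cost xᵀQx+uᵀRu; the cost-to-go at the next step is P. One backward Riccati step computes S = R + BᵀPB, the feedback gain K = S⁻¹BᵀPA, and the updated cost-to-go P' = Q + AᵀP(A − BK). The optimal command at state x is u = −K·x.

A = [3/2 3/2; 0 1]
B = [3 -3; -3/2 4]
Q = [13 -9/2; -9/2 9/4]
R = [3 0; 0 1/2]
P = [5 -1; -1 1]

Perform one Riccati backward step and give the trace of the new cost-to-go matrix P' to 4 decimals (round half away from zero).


18.1933

BᵀP = [16.5000 -4.5000; -19.0000 7.0000]
S = R + BᵀPB = [3 0; 0 1/2] + [56.2500 -67.5000; -67.5000 85.0000] = [59.2500 -67.5000; -67.5000 85.5000]
BᵀPA = [24.7500 20.2500; -28.5000 -21.5000]
K = S⁻¹·BᵀPA = [0.3775 0.5497; -0.0353 0.1825]
A−BK = [0.2616 0.3985; 0.7075 1.0946]
AᵀP(A−BK) = [0.9007 1.3466; 1.3466 2.0427]
P' = Q + AᵀP(A−BK) = [13.9007 -3.1534; -3.1534 4.2927]
tr(P') = 18.1933


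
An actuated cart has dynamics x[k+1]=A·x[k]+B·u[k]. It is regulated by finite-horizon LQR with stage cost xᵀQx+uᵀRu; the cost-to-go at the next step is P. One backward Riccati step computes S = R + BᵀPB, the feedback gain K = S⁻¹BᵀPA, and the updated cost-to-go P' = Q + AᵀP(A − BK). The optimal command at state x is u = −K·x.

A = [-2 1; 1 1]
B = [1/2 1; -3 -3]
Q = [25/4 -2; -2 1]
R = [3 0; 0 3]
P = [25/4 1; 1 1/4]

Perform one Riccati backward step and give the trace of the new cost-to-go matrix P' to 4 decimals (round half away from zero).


27.4774

BᵀP = [0.1250 -0.2500; 3.2500 0.2500]
S = R + BᵀPB = [3 0; 0 3] + [0.8125 0.8750; 0.8750 2.5000] = [3.8125 0.8750; 0.8750 5.5000]
BᵀPA = [-0.5000 -0.1250; -6.2500 3.5000]
K = S⁻¹·BᵀPA = [0.1346 -0.1856; -1.1578 0.6659]
A−BK = [-0.9095 0.4269; -2.0696 2.4408]
AᵀP(A−BK) = [14.0812 -9.1810; -9.1810 6.1462]
P' = Q + AᵀP(A−BK) = [20.3312 -11.1810; -11.1810 7.1462]
tr(P') = 27.4774


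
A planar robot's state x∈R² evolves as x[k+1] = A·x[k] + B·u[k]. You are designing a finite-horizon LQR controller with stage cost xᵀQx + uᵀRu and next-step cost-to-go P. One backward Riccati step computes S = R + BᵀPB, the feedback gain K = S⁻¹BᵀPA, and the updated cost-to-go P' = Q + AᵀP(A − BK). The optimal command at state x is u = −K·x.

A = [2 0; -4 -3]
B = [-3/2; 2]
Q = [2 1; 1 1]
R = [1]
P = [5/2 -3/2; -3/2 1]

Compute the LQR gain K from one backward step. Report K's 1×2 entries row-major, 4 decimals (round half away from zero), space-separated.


BᵀP = [-6.7500 4.2500]
S = R + BᵀPB = [1] + [18.6250] = [19.6250]
BᵀPA = [-30.5000 -12.7500]
K = S⁻¹·BᵀPA = [-1.5541 -0.6497]
A−BK = [-0.3312 -0.9745; -0.8917 -1.7006]
AᵀP(A−BK) = [2.5987 1.1847; 1.1847 0.7166]
P' = Q + AᵀP(A−BK) = [4.5987 2.1847; 2.1847 1.7166]
tr(P') = 6.3153

-1.5541 -0.6497


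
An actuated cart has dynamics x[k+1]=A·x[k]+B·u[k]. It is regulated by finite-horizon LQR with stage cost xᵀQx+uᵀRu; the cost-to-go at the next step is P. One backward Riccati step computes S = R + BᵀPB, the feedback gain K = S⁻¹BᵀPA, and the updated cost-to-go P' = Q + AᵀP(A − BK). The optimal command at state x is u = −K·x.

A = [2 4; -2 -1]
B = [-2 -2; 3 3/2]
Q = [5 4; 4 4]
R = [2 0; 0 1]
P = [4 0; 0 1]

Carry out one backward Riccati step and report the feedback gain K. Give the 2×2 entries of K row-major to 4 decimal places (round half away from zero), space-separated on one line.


-0.3417 0.1307 -0.6231 -1.8794

BᵀP = [-8.0000 3.0000; -8.0000 1.5000]
S = R + BᵀPB = [2 0; 0 1] + [25.0000 20.5000; 20.5000 18.2500] = [27.0000 20.5000; 20.5000 19.2500]
BᵀPA = [-22.0000 -35.0000; -19.0000 -33.5000]
K = S⁻¹·BᵀPA = [-0.3417 0.1307; -0.6231 -1.8794]
A−BK = [0.0704 0.5025; -0.0402 1.4271]
AᵀP(A−BK) = [0.6432 1.1658; 1.1658 6.6131]
P' = Q + AᵀP(A−BK) = [5.6432 5.1658; 5.1658 10.6131]
tr(P') = 16.2563


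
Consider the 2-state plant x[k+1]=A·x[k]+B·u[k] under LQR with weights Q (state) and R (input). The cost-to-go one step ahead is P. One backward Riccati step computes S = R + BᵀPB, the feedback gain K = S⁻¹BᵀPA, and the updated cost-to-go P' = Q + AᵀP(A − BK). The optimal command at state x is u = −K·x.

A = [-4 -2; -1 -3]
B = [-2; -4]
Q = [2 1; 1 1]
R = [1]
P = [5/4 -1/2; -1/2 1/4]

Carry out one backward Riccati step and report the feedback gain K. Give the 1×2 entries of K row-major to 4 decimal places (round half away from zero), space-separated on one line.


BᵀP = [-0.5000 0.0000]
S = R + BᵀPB = [1] + [1.0000] = [2.0000]
BᵀPA = [2.0000 1.0000]
K = S⁻¹·BᵀPA = [1.0000 0.5000]
A−BK = [-2.0000 -1.0000; 3.0000 -1.0000]
AᵀP(A−BK) = [14.2500 2.7500; 2.7500 0.7500]
P' = Q + AᵀP(A−BK) = [16.2500 3.7500; 3.7500 1.7500]
tr(P') = 18.0000

1.0000 0.5000


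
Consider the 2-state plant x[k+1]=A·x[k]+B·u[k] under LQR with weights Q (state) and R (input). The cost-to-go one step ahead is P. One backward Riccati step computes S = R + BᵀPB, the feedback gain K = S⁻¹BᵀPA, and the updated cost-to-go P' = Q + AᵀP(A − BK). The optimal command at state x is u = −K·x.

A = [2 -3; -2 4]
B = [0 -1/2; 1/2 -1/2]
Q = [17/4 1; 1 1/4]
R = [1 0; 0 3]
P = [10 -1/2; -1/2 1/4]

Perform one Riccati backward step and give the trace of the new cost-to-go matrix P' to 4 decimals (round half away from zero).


95.1814

BᵀP = [-0.2500 0.1250; -4.7500 0.1250]
S = R + BᵀPB = [1 0; 0 3] + [0.0625 0.0625; 0.0625 2.3125] = [1.0625 0.0625; 0.0625 5.3125]
BᵀPA = [-0.7500 1.2500; -9.7500 14.7500]
K = S⁻¹·BᵀPA = [-0.5983 1.0139; -1.8283 2.7645]
A−BK = [1.0859 -1.6177; -2.6150 4.8753]
AᵀP(A−BK) = [26.7258 -41.2853; -41.2853 63.9557]
P' = Q + AᵀP(A−BK) = [30.9758 -40.2853; -40.2853 64.2057]
tr(P') = 95.1814


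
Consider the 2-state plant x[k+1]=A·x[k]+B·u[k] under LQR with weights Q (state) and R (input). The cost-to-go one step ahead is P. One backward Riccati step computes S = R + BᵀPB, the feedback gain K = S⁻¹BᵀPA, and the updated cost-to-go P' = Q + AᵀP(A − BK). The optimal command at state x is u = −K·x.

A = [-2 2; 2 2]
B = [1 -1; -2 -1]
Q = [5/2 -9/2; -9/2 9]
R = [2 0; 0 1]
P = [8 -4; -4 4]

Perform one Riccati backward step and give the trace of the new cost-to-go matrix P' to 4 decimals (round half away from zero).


BᵀP = [16.0000 -12.0000; -4.0000 0.0000]
S = R + BᵀPB = [2 0; 0 1] + [40.0000 -4.0000; -4.0000 4.0000] = [42.0000 -4.0000; -4.0000 5.0000]
BᵀPA = [-56.0000 8.0000; 8.0000 -8.0000]
K = S⁻¹·BᵀPA = [-1.2784 0.0412; 0.5773 -1.5670]
A−BK = [-0.1443 0.3918; 0.0206 0.5155]
AᵀP(A−BK) = [3.7938 -1.1546; -1.1546 3.1340]
P' = Q + AᵀP(A−BK) = [6.2938 -5.6546; -5.6546 12.1340]
tr(P') = 18.4278

18.4278


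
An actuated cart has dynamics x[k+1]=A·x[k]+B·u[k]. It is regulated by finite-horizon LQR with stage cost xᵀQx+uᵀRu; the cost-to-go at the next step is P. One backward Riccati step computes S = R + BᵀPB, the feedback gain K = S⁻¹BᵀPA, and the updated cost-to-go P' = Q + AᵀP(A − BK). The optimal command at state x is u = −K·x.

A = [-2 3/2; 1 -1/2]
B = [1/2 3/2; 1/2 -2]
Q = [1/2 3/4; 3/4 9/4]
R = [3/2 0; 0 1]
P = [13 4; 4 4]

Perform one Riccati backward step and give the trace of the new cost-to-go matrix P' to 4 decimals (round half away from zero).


BᵀP = [8.5000 4.0000; 11.5000 -2.0000]
S = R + BᵀPB = [3/2 0; 0 1] + [6.2500 4.7500; 4.7500 21.2500] = [7.7500 4.7500; 4.7500 22.2500]
BᵀPA = [-13.0000 10.7500; -25.0000 18.2500]
K = S⁻¹·BᵀPA = [-1.1376 1.0175; -0.8807 0.6030]
A−BK = [-0.1101 0.0867; -0.1927 0.1972]
AᵀP(A−BK) = [3.1927 -2.6972; -2.6972 2.3069]
P' = Q + AᵀP(A−BK) = [3.6927 -1.9472; -1.9472 4.5569]
tr(P') = 8.2496

8.2496


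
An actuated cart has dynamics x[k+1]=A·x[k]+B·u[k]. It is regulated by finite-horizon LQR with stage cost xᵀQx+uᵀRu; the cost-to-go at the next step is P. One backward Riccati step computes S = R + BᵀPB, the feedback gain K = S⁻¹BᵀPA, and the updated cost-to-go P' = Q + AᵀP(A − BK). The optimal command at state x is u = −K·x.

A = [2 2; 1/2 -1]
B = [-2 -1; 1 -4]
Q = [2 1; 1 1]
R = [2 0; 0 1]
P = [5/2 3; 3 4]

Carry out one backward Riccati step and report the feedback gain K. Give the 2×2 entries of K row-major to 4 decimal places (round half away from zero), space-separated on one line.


BᵀP = [-2.0000 -2.0000; -14.5000 -19.0000]
S = R + BᵀPB = [2 0; 0 1] + [2.0000 10.0000; 10.0000 90.5000] = [4.0000 10.0000; 10.0000 91.5000]
BᵀPA = [-5.0000 -2.0000; -38.5000 -10.0000]
K = S⁻¹·BᵀPA = [-0.2726 -0.3120; -0.3910 -0.0752]
A−BK = [1.0639 1.3008; -0.7914 -0.9887]
AᵀP(A−BK) = [0.5846 0.5451; 0.5451 0.6241]
P' = Q + AᵀP(A−BK) = [2.5846 1.5451; 1.5451 1.6241]
tr(P') = 4.2086

-0.2726 -0.3120 -0.3910 -0.0752


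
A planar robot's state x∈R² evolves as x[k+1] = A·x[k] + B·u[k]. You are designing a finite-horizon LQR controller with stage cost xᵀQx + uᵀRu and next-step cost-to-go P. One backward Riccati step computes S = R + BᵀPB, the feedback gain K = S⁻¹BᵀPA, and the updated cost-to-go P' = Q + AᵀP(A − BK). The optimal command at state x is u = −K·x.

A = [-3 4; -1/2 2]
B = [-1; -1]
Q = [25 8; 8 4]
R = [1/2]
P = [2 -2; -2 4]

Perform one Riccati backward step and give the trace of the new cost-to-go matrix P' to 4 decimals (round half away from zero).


51.2000

BᵀP = [0.0000 -2.0000]
S = R + BᵀPB = [1/2] + [2.0000] = [2.5000]
BᵀPA = [1.0000 -4.0000]
K = S⁻¹·BᵀPA = [0.4000 -1.6000]
A−BK = [-2.6000 2.4000; -0.1000 0.4000]
AᵀP(A−BK) = [12.6000 -10.4000; -10.4000 9.6000]
P' = Q + AᵀP(A−BK) = [37.6000 -2.4000; -2.4000 13.6000]
tr(P') = 51.2000


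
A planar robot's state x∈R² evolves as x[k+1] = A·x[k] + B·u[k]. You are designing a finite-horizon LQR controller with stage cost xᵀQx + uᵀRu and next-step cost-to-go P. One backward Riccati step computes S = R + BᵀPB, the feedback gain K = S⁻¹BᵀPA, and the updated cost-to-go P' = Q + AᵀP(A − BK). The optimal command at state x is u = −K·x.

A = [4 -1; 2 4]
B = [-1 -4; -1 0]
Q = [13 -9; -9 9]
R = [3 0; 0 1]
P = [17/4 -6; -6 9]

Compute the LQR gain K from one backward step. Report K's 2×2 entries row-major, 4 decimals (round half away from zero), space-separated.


-0.2907 -0.6459 -0.3193 1.5722

BᵀP = [1.7500 -3.0000; -17.0000 24.0000]
S = R + BᵀPB = [3 0; 0 1] + [1.2500 -7.0000; -7.0000 68.0000] = [4.2500 -7.0000; -7.0000 69.0000]
BᵀPA = [1.0000 -13.7500; -20.0000 113.0000]
K = S⁻¹·BᵀPA = [-0.2907 -0.6459; -0.3193 1.5722]
A−BK = [2.4319 4.6428; 1.7093 3.3541]
AᵀP(A−BK) = [1.9038 3.0890; 3.0890 9.7155]
P' = Q + AᵀP(A−BK) = [14.9038 -5.9110; -5.9110 18.7155]
tr(P') = 33.6192


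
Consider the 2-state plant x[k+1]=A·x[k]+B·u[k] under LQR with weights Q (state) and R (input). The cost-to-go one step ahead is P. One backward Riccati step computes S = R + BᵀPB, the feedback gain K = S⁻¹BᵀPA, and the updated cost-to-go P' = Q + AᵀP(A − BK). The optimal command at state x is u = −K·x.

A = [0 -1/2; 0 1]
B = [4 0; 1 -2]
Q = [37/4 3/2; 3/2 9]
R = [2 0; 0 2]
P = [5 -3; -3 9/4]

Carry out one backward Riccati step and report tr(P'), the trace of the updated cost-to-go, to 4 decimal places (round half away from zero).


18.6805

BᵀP = [17.0000 -9.7500; 6.0000 -4.5000]
S = R + BᵀPB = [2 0; 0 2] + [58.2500 19.5000; 19.5000 9.0000] = [60.2500 19.5000; 19.5000 11.0000]
BᵀPA = [0.0000 -18.2500; 0.0000 -7.5000]
K = S⁻¹·BᵀPA = [0.0000 -0.1929; 0.0000 -0.3398]
A−BK = [0.0000 0.2717; 0.0000 0.5133]
AᵀP(A−BK) = [0.0000 0.0000; 0.0000 0.4305]
P' = Q + AᵀP(A−BK) = [9.2500 1.5000; 1.5000 9.4305]
tr(P') = 18.6805
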